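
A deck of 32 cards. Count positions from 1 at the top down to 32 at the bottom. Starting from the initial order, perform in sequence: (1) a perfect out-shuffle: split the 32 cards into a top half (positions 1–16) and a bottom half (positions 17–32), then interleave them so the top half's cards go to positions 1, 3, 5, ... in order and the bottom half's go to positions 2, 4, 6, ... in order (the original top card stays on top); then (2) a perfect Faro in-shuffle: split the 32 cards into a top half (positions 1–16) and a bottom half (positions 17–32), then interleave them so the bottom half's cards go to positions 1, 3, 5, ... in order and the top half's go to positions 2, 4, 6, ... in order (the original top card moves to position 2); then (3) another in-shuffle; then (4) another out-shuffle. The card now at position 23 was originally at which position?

2

Undo the operations in reverse order, starting from position 23:
  undo op 4 (out-shuffle, from top half): 23 ← 12
  undo op 3 (in-shuffle, from top half): 12 ← 6
  undo op 2 (in-shuffle, from top half): 6 ← 3
  undo op 1 (out-shuffle, from top half): 3 ← 2
So the card at position 23 came from original position 2.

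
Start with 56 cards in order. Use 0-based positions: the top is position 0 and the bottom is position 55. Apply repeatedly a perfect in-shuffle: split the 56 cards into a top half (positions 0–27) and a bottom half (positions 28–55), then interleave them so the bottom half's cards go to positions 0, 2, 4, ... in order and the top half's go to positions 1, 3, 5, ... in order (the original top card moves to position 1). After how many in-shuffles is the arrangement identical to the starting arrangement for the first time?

18

The in-shuffle permutes the 56 positions with cycle lengths [2, 18, 18, 18].
Every card is home exactly when every cycle has completed a whole number of laps, i.e. after lcm(2, 18) = 18 in-shuffles.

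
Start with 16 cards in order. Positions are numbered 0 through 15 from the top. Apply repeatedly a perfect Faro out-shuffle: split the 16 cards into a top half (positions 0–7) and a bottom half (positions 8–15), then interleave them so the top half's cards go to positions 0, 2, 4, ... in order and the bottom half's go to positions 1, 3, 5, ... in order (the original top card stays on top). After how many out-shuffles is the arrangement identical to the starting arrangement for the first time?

4

The out-shuffle permutes the 16 positions with cycle lengths [1, 1, 2, 4, 4, 4].
Every card is home exactly when every cycle has completed a whole number of laps, i.e. after lcm(1, 2, 4) = 4 out-shuffles.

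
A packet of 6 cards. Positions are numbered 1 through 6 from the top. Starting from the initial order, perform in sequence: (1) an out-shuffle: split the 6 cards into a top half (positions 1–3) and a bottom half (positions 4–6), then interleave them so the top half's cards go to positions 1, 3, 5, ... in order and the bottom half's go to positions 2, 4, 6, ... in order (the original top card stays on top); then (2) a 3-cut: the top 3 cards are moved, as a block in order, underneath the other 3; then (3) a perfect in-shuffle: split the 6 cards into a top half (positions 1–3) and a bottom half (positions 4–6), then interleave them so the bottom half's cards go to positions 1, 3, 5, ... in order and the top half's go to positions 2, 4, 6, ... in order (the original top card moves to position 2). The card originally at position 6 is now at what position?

Track the card from position 6 forward through each operation:
  after op 1 (out-shuffle): 6 → 6
  after op 2 (cut 3): 6 → 3
  after op 3 (in-shuffle): 3 → 6

6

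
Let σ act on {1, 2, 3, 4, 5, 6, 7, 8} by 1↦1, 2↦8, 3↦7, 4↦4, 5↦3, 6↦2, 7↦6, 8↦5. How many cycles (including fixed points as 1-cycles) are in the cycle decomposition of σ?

3

Cycle decomposition: (1) (2 8 5 3 7 6) (4).
3 cycles.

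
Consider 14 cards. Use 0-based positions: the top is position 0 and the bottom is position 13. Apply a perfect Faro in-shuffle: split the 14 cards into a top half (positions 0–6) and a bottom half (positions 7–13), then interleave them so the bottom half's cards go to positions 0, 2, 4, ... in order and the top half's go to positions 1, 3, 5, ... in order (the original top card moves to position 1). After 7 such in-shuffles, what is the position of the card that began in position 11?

Track the card's position through each in-shuffle:
11 → 8 → 2 → 5 → 11 → 8 → 2 → 5

5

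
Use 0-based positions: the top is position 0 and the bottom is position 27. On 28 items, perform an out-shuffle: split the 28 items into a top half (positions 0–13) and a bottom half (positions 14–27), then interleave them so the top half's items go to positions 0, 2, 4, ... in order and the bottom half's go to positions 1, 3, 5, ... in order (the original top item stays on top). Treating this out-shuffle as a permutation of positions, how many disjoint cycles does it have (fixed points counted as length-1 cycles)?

5

Trace each unvisited position around until it returns:
(0) (1 2 4 8 16 5 ... len 18) (3 6 12 24 21 15) (9 18) (27)
5 cycles in total.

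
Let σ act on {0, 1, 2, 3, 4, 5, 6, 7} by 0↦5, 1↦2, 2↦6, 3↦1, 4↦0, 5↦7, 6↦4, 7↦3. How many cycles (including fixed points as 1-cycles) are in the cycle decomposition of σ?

1

Cycle decomposition: (0 5 7 3 1 2 6 4).
1 cycle.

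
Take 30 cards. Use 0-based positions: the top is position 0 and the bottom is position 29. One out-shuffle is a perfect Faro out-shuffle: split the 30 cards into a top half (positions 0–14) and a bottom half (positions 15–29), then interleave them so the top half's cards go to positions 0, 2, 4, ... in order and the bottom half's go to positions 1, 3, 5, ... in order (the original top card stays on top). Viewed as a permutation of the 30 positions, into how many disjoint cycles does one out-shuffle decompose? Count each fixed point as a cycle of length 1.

Trace each unvisited position around until it returns:
(0) (1 2 4 8 16 3 ... len 28) (29)
3 cycles in total.

3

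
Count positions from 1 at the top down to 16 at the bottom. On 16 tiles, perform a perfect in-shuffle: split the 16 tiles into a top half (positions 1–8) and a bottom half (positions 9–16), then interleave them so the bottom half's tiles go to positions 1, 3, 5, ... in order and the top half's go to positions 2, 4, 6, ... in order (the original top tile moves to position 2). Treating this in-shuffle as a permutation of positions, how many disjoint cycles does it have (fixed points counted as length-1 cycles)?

Trace each unvisited position around until it returns:
(1 2 4 8 16 15 13 9) (3 6 12 7 14 11 5 10)
2 cycles in total.

2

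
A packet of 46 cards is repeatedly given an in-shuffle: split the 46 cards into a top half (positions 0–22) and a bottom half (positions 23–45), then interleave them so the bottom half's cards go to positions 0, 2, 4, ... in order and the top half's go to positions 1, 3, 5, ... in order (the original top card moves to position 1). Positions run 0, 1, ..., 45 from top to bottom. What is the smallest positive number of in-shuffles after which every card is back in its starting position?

The in-shuffle permutes the 46 positions with cycle lengths [23, 23].
Every card is home exactly when every cycle has completed a whole number of laps, i.e. after lcm(23) = 23 in-shuffles.

23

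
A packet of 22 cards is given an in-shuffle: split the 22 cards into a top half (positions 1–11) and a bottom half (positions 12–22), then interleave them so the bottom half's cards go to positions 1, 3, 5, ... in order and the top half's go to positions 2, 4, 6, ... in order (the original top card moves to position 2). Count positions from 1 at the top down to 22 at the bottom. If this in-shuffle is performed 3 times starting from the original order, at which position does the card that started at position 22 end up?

Track the card's position through each in-shuffle:
22 → 21 → 19 → 15

15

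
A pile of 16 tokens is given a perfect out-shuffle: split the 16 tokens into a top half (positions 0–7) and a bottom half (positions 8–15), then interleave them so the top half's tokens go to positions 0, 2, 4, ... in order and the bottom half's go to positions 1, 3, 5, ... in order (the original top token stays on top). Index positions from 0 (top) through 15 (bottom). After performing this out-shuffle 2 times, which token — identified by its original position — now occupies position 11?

Work backwards from position 11, undoing one out-shuffle at a time:
11 ← 13 ← 14
So the token now at position 11 started at position 14.

14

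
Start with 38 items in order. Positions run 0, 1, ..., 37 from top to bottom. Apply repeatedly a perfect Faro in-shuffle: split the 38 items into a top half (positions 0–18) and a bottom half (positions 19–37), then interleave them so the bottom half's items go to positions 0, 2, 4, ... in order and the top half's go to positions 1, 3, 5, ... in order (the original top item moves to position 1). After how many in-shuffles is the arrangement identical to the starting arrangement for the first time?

The in-shuffle permutes the 38 positions with cycle lengths [2, 12, 12, 12].
Every item is home exactly when every cycle has completed a whole number of laps, i.e. after lcm(2, 12) = 12 in-shuffles.

12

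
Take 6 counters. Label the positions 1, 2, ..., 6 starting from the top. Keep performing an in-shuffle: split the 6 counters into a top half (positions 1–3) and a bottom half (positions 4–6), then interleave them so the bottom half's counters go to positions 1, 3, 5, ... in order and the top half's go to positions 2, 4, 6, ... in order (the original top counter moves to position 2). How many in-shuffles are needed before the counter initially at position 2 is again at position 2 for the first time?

Follow position 2 under repeated in-shuffles:
2 → 4 → 1 → 2
It first returns after 3 in-shuffles.

3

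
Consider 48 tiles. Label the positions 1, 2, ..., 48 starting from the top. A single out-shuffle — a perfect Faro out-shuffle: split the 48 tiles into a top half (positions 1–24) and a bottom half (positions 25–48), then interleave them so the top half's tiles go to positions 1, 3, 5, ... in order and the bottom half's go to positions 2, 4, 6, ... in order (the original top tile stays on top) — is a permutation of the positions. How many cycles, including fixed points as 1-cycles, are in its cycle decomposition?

4

Trace each unvisited position around until it returns:
(1) (2 3 5 9 17 33 ... len 23) (6 11 21 41 34 20 ... len 23) (48)
4 cycles in total.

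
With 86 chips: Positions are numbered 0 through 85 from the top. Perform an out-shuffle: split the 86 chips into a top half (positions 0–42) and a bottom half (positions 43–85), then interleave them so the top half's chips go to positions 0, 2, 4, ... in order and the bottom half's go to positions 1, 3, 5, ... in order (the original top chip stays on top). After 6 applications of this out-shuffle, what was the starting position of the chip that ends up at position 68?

Work backwards from position 68, undoing one out-shuffle at a time:
68 ← 34 ← 17 ← 51 ← 68 ← 34 ← 17
So the chip now at position 68 started at position 17.

17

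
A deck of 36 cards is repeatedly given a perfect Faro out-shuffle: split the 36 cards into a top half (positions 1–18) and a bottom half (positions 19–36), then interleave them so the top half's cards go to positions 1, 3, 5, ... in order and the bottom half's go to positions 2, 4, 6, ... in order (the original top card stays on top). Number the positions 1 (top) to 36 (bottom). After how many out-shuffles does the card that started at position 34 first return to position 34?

Follow position 34 under repeated out-shuffles:
34 → 32 → 28 → 20 → 4 → 7 → 13 → 25 → 14 → 27 → 18 → 35 → 34
It first returns after 12 out-shuffles.

12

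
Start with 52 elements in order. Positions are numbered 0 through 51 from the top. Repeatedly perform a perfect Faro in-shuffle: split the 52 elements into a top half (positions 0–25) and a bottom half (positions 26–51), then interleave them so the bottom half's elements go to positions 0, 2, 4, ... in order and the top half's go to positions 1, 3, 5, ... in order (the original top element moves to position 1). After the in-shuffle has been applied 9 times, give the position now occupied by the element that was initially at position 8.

Track the element's position through each in-shuffle:
8 → 17 → 35 → 18 → 37 → 22 → 45 → 38 → 24 → 49

49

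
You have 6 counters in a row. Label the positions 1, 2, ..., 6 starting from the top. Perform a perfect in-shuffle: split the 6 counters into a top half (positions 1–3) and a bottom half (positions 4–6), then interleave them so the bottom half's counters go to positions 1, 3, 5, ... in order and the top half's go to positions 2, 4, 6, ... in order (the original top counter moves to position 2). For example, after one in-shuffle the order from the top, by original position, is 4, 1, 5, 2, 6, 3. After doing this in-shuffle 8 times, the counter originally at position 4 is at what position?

2

Track the counter's position through each in-shuffle:
4 → 1 → 2 → 4 → 1 → 2 → 4 → 1 → 2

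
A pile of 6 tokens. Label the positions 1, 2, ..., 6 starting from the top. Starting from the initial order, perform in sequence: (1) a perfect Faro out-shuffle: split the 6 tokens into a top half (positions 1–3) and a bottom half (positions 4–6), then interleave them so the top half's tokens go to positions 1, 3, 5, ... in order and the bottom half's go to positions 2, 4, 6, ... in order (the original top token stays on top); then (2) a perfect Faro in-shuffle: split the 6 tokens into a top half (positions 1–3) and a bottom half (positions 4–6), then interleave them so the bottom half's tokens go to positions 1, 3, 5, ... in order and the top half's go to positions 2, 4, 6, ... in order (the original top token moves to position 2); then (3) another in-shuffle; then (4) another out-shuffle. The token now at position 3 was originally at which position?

Undo the operations in reverse order, starting from position 3:
  undo op 4 (out-shuffle, from top half): 3 ← 2
  undo op 3 (in-shuffle, from top half): 2 ← 1
  undo op 2 (in-shuffle, from bottom half): 1 ← 4
  undo op 1 (out-shuffle, from bottom half): 4 ← 5
So the token at position 3 came from original position 5.

5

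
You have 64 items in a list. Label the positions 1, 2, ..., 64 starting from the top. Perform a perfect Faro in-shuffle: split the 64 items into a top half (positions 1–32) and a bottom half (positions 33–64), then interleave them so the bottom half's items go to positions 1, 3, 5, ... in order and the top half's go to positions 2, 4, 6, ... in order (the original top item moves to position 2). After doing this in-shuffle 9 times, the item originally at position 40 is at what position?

5

Track the item's position through each in-shuffle:
40 → 15 → 30 → 60 → 55 → 45 → 25 → 50 → 35 → 5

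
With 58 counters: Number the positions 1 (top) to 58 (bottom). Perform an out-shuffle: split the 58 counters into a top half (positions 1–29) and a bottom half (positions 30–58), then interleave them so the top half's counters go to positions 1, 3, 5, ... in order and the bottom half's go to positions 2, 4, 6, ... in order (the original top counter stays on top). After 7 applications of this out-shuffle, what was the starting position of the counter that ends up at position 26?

15

Work backwards from position 26, undoing one out-shuffle at a time:
26 ← 42 ← 50 ← 54 ← 56 ← 57 ← 29 ← 15
So the counter now at position 26 started at position 15.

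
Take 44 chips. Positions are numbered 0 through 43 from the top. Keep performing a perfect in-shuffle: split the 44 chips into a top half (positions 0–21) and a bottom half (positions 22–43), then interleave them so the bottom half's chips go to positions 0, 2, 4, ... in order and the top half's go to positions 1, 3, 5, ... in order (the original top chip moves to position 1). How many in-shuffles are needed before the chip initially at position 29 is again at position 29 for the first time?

2

Follow position 29 under repeated in-shuffles:
29 → 14 → 29
It first returns after 2 in-shuffles.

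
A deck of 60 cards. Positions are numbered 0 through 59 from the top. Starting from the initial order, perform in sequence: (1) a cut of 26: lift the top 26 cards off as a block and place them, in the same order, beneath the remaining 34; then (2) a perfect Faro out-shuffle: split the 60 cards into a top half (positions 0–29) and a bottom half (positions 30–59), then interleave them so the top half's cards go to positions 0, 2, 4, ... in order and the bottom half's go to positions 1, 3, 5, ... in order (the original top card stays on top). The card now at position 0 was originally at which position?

26

Undo the operations in reverse order, starting from position 0:
  undo op 2 (out-shuffle, from top half): 0 ← 0
  undo op 1 (cut 26): 0 ← 26
So the card at position 0 came from original position 26.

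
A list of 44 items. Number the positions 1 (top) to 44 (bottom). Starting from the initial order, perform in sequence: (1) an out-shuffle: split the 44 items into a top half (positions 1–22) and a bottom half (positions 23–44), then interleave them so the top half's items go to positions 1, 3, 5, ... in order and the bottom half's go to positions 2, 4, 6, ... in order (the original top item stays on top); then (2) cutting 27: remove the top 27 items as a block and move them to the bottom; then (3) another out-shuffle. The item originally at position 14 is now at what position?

Track the item from position 14 forward through each operation:
  after op 1 (out-shuffle): 14 → 27
  after op 2 (cut 27): 27 → 44
  after op 3 (out-shuffle): 44 → 44

44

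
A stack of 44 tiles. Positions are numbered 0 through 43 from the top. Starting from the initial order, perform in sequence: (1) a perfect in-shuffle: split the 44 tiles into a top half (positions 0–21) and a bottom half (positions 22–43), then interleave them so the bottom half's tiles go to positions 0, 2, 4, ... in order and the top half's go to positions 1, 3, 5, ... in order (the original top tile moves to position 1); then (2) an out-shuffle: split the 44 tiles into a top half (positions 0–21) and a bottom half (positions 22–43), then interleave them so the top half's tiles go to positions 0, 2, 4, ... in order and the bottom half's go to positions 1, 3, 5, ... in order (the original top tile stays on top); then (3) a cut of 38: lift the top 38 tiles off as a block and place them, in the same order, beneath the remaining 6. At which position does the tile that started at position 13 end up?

Track the tile from position 13 forward through each operation:
  after op 1 (in-shuffle): 13 → 27
  after op 2 (out-shuffle): 27 → 11
  after op 3 (cut 38): 11 → 17

17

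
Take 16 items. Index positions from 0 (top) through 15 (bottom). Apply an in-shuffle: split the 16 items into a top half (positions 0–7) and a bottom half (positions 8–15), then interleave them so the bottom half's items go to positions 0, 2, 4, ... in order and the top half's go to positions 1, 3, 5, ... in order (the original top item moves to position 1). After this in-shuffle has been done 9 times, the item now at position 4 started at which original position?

Work backwards from position 4, undoing one in-shuffle at a time:
4 ← 10 ← 13 ← 6 ← 11 ← 5 ← 2 ← 9 ← 4 ← 10
So the item now at position 4 started at position 10.

10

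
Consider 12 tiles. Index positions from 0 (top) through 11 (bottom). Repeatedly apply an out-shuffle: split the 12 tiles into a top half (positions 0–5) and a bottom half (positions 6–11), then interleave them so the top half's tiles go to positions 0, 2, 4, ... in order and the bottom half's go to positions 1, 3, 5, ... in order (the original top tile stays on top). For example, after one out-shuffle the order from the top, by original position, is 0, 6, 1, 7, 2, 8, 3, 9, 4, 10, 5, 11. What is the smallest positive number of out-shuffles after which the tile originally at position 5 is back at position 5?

10

Follow position 5 under repeated out-shuffles:
5 → 10 → 9 → 7 → 3 → 6 → 1 → 2 → 4 → 8 → 5
It first returns after 10 out-shuffles.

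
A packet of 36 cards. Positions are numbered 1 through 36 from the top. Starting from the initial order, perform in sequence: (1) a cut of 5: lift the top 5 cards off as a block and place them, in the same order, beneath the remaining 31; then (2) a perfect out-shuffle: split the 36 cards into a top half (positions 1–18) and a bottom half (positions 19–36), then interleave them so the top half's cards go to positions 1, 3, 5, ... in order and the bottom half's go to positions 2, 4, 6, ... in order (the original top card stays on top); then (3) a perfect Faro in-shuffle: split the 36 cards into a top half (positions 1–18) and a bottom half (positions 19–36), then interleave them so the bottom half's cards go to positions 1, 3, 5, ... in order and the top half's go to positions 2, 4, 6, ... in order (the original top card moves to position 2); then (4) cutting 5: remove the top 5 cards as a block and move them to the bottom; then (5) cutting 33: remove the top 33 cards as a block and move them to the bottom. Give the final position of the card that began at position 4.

29

Track the card from position 4 forward through each operation:
  after op 1 (cut 5): 4 → 35
  after op 2 (out-shuffle): 35 → 34
  after op 3 (in-shuffle): 34 → 31
  after op 4 (cut 5): 31 → 26
  after op 5 (cut 33): 26 → 29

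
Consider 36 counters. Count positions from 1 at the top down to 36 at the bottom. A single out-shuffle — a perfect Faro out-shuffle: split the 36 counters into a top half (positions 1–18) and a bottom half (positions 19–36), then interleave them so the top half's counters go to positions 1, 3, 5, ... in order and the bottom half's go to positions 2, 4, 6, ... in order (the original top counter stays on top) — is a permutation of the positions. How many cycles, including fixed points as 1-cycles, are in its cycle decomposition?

7

Trace each unvisited position around until it returns:
(1) (2 3 5 9 17 33 ... len 12) (4 7 13 25 14 27 ... len 12) (6 11 21) (8 15 29 22) (16 31 26) (36)
7 cycles in total.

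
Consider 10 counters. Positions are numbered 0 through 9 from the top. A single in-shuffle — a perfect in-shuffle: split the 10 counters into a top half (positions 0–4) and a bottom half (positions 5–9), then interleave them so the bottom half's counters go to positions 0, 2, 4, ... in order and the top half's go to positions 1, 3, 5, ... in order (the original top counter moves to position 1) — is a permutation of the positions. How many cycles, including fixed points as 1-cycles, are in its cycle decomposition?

Trace each unvisited position around until it returns:
(0 1 3 7 4 9 8 6 2 5)
1 cycle in total.

1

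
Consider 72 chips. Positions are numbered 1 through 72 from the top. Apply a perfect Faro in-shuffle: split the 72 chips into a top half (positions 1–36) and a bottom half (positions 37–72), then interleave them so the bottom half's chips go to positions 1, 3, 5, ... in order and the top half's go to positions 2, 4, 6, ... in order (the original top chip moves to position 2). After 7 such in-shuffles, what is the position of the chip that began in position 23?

24

Track the chip's position through each in-shuffle:
23 → 46 → 19 → 38 → 3 → 6 → 12 → 24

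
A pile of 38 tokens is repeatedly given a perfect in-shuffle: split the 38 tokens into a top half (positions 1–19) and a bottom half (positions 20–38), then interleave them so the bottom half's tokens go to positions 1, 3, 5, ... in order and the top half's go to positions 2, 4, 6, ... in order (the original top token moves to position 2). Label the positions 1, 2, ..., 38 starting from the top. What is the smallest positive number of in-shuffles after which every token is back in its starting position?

12

The in-shuffle permutes the 38 positions with cycle lengths [2, 12, 12, 12].
Every token is home exactly when every cycle has completed a whole number of laps, i.e. after lcm(2, 12) = 12 in-shuffles.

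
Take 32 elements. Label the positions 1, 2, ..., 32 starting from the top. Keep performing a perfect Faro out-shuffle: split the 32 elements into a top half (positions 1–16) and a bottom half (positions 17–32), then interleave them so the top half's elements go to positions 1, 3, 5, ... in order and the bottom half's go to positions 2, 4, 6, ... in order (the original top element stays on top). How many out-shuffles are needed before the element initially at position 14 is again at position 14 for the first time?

Follow position 14 under repeated out-shuffles:
14 → 27 → 22 → 12 → 23 → 14
It first returns after 5 out-shuffles.

5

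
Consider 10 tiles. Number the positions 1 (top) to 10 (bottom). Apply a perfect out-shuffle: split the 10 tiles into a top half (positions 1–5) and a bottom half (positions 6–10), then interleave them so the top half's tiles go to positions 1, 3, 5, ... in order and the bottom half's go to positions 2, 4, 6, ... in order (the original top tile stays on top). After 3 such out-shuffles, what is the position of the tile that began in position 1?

1

Position 1 is a fixed point of every out-shuffle, so the tile never moves.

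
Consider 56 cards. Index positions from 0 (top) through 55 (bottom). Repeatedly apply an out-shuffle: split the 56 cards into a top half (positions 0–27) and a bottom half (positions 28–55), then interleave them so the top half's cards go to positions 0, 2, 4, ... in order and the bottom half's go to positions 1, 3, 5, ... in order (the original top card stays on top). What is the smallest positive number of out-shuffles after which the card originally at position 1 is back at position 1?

Follow position 1 under repeated out-shuffles:
1 → 2 → 4 → 8 → 16 → 32 → 9 → 18 → 36 → 17 → 34 → 13 → 26 → 52 → 49 → 43 → 31 → 7 → 14 → 28 → 1
It first returns after 20 out-shuffles.

20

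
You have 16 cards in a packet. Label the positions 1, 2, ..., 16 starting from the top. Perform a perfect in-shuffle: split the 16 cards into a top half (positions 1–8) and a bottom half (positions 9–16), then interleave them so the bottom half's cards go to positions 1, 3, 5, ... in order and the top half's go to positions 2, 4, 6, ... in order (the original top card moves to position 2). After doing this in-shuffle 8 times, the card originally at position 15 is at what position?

Track the card's position through each in-shuffle:
15 → 13 → 9 → 1 → 2 → 4 → 8 → 16 → 15

15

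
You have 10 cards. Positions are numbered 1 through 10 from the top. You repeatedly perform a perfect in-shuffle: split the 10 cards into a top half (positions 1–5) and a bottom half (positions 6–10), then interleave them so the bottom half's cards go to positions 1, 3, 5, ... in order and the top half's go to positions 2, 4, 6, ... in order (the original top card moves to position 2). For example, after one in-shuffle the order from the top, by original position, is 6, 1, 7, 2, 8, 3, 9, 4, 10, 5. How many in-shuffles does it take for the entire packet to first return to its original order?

10

The in-shuffle permutes the 10 positions with cycle lengths [10].
Every card is home exactly when every cycle has completed a whole number of laps, i.e. after lcm(10) = 10 in-shuffles.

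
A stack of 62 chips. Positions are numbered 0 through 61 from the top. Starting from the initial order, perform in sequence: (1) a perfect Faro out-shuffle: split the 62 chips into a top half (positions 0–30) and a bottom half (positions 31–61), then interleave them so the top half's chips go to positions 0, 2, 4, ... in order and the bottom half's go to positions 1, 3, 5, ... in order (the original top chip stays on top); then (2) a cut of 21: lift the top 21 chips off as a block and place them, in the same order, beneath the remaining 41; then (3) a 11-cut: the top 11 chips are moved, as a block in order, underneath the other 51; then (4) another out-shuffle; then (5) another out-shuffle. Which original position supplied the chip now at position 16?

18

Undo the operations in reverse order, starting from position 16:
  undo op 5 (out-shuffle, from top half): 16 ← 8
  undo op 4 (out-shuffle, from top half): 8 ← 4
  undo op 3 (cut 11): 4 ← 15
  undo op 2 (cut 21): 15 ← 36
  undo op 1 (out-shuffle, from top half): 36 ← 18
So the chip at position 16 came from original position 18.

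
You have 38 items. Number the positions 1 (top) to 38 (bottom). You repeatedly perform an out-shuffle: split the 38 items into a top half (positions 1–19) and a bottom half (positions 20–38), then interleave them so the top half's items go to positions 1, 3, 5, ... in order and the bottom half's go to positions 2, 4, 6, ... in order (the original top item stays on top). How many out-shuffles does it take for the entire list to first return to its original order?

36

The out-shuffle permutes the 38 positions with cycle lengths [1, 1, 36].
Every item is home exactly when every cycle has completed a whole number of laps, i.e. after lcm(1, 36) = 36 out-shuffles.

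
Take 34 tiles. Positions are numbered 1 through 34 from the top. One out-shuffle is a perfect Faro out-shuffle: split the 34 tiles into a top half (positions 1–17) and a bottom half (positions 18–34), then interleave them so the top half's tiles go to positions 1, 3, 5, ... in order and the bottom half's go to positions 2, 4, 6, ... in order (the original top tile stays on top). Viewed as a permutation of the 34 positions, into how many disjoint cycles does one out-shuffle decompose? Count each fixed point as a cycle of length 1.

6

Trace each unvisited position around until it returns:
(1) (2 3 5 9 17 33 32 30 26 18) (4 7 13 25 16 31 28 22 10 19) (6 11 21 8 15 29 24 14 27 20) (12 23) (34)
6 cycles in total.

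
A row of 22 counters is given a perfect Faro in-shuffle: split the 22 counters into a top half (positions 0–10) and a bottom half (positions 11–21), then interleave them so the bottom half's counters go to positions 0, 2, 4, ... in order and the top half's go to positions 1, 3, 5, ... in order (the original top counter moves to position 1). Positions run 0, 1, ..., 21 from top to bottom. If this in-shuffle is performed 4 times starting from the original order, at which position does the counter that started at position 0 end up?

15

Track the counter's position through each in-shuffle:
0 → 1 → 3 → 7 → 15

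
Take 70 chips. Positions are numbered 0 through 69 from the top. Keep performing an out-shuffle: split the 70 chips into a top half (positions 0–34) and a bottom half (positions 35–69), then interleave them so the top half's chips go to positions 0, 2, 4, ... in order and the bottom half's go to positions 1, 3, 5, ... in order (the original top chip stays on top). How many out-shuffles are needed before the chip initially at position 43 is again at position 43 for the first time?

22

Follow position 43 under repeated out-shuffles:
43 → 17 → 34 → 68 → 67 → 65 → 61 → 53 → ... → 43 (length 22)
It first returns after 22 out-shuffles.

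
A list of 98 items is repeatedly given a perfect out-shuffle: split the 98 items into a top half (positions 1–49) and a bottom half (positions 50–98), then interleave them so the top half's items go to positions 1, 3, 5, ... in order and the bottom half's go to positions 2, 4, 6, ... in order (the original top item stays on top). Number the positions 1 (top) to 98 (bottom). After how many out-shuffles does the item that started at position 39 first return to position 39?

Follow position 39 under repeated out-shuffles:
39 → 77 → 56 → 14 → 27 → 53 → 8 → 15 → ... → 39 (length 48)
It first returns after 48 out-shuffles.

48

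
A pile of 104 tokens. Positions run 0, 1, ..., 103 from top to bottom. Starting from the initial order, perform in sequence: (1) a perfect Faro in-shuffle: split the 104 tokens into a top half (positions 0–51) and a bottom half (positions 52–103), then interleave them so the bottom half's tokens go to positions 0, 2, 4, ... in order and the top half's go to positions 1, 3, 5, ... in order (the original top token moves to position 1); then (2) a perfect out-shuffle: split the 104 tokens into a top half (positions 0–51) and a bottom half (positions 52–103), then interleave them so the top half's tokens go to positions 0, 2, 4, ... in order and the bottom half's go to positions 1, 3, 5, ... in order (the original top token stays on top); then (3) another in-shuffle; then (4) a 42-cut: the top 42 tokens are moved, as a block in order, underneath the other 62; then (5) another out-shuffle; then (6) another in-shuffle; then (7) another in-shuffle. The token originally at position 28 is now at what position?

61

Track the token from position 28 forward through each operation:
  after op 1 (in-shuffle): 28 → 57
  after op 2 (out-shuffle): 57 → 11
  after op 3 (in-shuffle): 11 → 23
  after op 4 (cut 42): 23 → 85
  after op 5 (out-shuffle): 85 → 67
  after op 6 (in-shuffle): 67 → 30
  after op 7 (in-shuffle): 30 → 61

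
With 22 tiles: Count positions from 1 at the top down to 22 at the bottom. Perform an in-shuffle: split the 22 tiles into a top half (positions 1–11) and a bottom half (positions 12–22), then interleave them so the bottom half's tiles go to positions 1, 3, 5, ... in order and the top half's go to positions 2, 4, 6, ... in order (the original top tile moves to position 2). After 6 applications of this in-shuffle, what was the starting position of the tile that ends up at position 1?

9

Work backwards from position 1, undoing one in-shuffle at a time:
1 ← 12 ← 6 ← 3 ← 13 ← 18 ← 9
So the tile now at position 1 started at position 9.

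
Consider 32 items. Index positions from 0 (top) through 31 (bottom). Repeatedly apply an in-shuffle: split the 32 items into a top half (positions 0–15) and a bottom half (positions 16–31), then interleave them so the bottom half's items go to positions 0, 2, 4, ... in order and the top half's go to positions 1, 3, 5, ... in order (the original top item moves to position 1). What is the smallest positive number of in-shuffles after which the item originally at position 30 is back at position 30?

10

Follow position 30 under repeated in-shuffles:
30 → 28 → 24 → 16 → 0 → 1 → 3 → 7 → 15 → 31 → 30
It first returns after 10 in-shuffles.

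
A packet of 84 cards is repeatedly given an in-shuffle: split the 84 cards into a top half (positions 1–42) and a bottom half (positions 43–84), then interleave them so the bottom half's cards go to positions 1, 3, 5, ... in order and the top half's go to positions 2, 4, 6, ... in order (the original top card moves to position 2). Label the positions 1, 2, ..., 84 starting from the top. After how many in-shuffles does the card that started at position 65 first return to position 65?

Follow position 65 under repeated in-shuffles:
65 → 45 → 5 → 10 → 20 → 40 → 80 → 75 → 65
It first returns after 8 in-shuffles.

8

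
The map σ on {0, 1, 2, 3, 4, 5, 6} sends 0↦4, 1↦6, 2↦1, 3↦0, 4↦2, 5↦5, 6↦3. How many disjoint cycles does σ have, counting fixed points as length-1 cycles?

Cycle decomposition: (0 4 2 1 6 3) (5).
2 cycles.

2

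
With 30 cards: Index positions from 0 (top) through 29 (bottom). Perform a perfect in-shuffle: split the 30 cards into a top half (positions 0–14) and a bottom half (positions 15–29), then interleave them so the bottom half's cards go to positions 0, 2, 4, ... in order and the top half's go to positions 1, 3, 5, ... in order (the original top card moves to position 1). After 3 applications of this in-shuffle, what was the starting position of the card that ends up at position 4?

Work backwards from position 4, undoing one in-shuffle at a time:
4 ← 17 ← 8 ← 19
So the card now at position 4 started at position 19.

19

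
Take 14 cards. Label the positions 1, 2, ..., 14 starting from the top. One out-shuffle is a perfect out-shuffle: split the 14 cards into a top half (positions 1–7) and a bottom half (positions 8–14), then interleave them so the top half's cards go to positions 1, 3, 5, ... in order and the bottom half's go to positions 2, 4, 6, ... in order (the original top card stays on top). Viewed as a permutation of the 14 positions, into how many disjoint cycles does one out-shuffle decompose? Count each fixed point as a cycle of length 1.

3

Trace each unvisited position around until it returns:
(1) (2 3 5 9 4 7 ... len 12) (14)
3 cycles in total.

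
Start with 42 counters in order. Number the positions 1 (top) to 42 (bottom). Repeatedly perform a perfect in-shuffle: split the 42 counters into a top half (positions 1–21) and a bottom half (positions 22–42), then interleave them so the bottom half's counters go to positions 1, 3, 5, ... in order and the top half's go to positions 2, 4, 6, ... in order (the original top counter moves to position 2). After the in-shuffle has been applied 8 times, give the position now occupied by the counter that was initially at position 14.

Track the counter's position through each in-shuffle:
14 → 28 → 13 → 26 → 9 → 18 → 36 → 29 → 15

15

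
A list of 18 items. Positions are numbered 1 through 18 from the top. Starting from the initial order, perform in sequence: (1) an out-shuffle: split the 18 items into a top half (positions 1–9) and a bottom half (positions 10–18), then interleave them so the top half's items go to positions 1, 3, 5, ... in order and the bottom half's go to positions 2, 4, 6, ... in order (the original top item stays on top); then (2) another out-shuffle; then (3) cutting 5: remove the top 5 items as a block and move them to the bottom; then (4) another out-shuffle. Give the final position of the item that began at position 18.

Track the item from position 18 forward through each operation:
  after op 1 (out-shuffle): 18 → 18
  after op 2 (out-shuffle): 18 → 18
  after op 3 (cut 5): 18 → 13
  after op 4 (out-shuffle): 13 → 8

8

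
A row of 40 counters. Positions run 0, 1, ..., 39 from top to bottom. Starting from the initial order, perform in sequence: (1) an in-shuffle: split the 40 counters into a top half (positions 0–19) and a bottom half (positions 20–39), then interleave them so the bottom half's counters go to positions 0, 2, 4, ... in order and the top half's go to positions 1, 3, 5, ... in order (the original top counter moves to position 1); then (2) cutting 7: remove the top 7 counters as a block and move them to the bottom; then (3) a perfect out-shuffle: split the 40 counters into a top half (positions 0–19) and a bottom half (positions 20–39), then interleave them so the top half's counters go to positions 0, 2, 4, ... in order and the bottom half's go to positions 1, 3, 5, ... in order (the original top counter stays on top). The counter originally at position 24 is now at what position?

Track the counter from position 24 forward through each operation:
  after op 1 (in-shuffle): 24 → 8
  after op 2 (cut 7): 8 → 1
  after op 3 (out-shuffle): 1 → 2

2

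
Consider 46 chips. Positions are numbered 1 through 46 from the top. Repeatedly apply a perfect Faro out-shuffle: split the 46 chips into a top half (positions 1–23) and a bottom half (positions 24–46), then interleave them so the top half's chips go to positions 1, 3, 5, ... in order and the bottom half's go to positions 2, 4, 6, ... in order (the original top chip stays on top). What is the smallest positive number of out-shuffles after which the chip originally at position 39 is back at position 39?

12

Follow position 39 under repeated out-shuffles:
39 → 32 → 18 → 35 → 24 → 2 → 3 → 5 → 9 → 17 → 33 → 20 → 39
It first returns after 12 out-shuffles.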